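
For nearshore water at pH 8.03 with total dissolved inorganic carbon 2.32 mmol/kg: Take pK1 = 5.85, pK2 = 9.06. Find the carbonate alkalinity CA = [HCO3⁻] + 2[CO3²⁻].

CA = 2.50 mmol/kg

CA = [HCO3⁻] + 2[CO3²⁻] = (α₁ + 2α₂)·DIC
At pH 8.03: [H⁺]/K1 = 10^-2.18 = 0.0066069, K2/[H⁺] = 10^-1.03 = 0.093325
α₁ = 1/(1 + 0.0066069 + 0.093325) = 1/1.0999 = 0.9091; α₂ = α₁·K2/[H⁺] = 0.08485
α₁ + 2α₂ = 1.0788
CA = 1.0788 × 2.32 = 2.50 mmol/kg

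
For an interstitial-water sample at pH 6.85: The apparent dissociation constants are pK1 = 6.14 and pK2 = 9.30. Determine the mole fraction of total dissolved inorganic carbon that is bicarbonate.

α₁ = 0.834

α₁ = 1 / (1 + [H⁺]/K1 + K2/[H⁺]) = 1 / (1 + 10^-0.71 + 10^-2.45)
   = 1 / (1 + 0.19498 + 0.0035481) = 1/1.1985 = 0.8344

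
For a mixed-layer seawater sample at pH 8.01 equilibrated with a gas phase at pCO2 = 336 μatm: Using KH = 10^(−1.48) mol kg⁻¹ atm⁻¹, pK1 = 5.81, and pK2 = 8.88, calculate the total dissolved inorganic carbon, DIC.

DIC = 2.01 mmol/kg

[CO2*] = KH · pCO2 = 10^(−1.48) × 336×10^-6 = 1.113×10^-5 mol/kg
α₀ = 1/(1 + K1/[H⁺] + K1K2/[H⁺]²) = 1/(1 + 10^+2.20 + 10^+1.33) = 0.005529
DIC = [CO2*]/α₀ = 1.113×10^-5 / 0.005529 = 2.01 mmol/kg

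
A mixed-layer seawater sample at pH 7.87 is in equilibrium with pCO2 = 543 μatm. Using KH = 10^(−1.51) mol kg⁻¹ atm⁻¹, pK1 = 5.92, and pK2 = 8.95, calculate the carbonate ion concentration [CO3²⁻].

[CO3²⁻] = 0.124 mmol/kg

[CO2*] = KH · pCO2 = 10^(−1.51) × 543×10^-6 = 1.678×10^-5 mol/kg
α₀ = 1/(1 + K1/[H⁺] + K1K2/[H⁺]²) = 1/(1 + 10^+1.95 + 10^+0.87) = 0.01025
DIC = [CO2*]/α₀ = 1.678×10^-5 / 0.01025 = 1.637 mmol/kg
[CO3²⁻] = α₂·DIC; α₂ = 0.07600, so [CO3²⁻] = 0.07600 × 1.637 = 0.124 mmol/kg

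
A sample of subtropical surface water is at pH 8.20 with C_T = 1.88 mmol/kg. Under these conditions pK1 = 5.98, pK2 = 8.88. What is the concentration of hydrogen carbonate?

[HCO3⁻] = 1.55 mmol/kg

α₁ = 1 / (1 + [H⁺]/K1 + K2/[H⁺]) = 1 / (1 + 10^-2.22 + 10^-0.68)
   = 1 / (1 + 0.0060256 + 0.20893) = 1/1.2150 = 0.8231
[HCO3⁻] = α₁ × DIC = 0.8231 × 1.88 = 1.55 mmol/kg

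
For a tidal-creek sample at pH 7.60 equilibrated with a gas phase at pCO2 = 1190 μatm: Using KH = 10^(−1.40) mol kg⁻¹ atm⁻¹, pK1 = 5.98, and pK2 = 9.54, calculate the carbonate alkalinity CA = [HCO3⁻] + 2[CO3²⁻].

CA = 2.02 mmol/kg

[CO2*] = KH · pCO2 = 10^(−1.40) × 1190×10^-6 = 4.737×10^-5 mol/kg
α₀ = 1/(1 + K1/[H⁺] + K1K2/[H⁺]²) = 1/(1 + 10^+1.62 + 10^-0.32) = 0.02317
DIC = [CO2*]/α₀ = 4.737×10^-5 / 0.02317 = 2.045 mmol/kg
CA = (α₁ + 2α₂)·DIC = (0.9657 + 2×0.01109) × 2.045 = 2.02 mmol/kg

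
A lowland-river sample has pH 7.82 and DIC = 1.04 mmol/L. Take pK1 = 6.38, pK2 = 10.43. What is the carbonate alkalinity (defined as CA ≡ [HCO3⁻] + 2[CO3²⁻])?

CA = 1.01 mmol/L

CA = [HCO3⁻] + 2[CO3²⁻] = (α₁ + 2α₂)·DIC
At pH 7.82: [H⁺]/K1 = 10^-1.44 = 0.036308, K2/[H⁺] = 10^-2.61 = 0.0024547
α₁ = 1/(1 + 0.036308 + 0.0024547) = 1/1.0388 = 0.9627; α₂ = α₁·K2/[H⁺] = 0.002363
α₁ + 2α₂ = 0.9674
CA = 0.9674 × 1.04 = 1.01 mmol/L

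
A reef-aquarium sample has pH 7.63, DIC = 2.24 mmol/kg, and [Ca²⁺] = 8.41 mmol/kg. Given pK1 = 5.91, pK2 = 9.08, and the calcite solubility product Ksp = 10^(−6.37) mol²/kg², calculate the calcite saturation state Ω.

Ω = 1.49

α₂ = 1 / (1 + [H⁺]/K2 + [H⁺]²/(K1K2)) = 1 / (1 + 10^+1.45 + 10^-0.27)
   = 1 / (1 + 28.184 + 0.53703) = 1/29.721 = 0.03365
[CO3²⁻] = α₂ × DIC = 0.03365 × 2.24 = 0.07537 mmol/kg
Ksp = 10^(−6.37) = 4.266×10^-7
Ω = [Ca²⁺][CO3²⁻]/Ksp = (8.41×10^-3)(7.537×10^-5) / 4.266×10^-7 = 1.49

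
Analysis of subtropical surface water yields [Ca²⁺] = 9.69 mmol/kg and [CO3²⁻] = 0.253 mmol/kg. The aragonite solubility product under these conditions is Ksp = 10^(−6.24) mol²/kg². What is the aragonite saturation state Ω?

Ω = 4.26

Ksp = 10^(−6.24) = 5.754×10^-7
Ω = [Ca²⁺][CO3²⁻]/Ksp = (9.69×10^-3)(0.253×10^-3) / 5.754×10^-7 = 4.26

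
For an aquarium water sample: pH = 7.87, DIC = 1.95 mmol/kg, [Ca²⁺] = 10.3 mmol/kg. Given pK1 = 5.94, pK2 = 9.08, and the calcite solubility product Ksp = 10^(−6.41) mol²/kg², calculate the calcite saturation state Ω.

Ω = 2.97

α₂ = 1 / (1 + [H⁺]/K2 + [H⁺]²/(K1K2)) = 1 / (1 + 10^+1.21 + 10^-0.72)
   = 1 / (1 + 16.218 + 0.19055) = 1/17.409 = 0.05744
[CO3²⁻] = α₂ × DIC = 0.05744 × 1.95 = 0.1120 mmol/kg
Ksp = 10^(−6.41) = 3.890×10^-7
Ω = [Ca²⁺][CO3²⁻]/Ksp = (10.3×10^-3)(1.120×10^-4) / 3.890×10^-7 = 2.97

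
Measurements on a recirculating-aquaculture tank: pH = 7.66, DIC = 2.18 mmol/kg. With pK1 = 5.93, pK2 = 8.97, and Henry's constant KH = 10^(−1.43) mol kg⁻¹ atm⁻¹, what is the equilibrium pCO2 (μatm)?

pCO2 = 1020 μatm

α₀ = 1 / (1 + K1/[H⁺] + K1K2/[H⁺]²) = 1 / (1 + 10^+1.73 + 10^+0.42)
   = 1 / (1 + 53.703 + 2.6303) = 1/57.333 = 0.01744
[CO2*] = α₀ × DIC = 0.01744 × 2.18 = 0.03802 mmol/kg
pCO2 = [CO2*]/KH = 3.802×10^-5 / 3.715×10^-2 = 1020 μatm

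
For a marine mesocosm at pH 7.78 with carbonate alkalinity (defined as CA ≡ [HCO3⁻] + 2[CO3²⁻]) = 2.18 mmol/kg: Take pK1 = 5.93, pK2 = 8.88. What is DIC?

DIC = 2.06 mmol/kg

CA = [HCO3⁻] + 2[CO3²⁻] = (α₁ + 2α₂)·DIC
At pH 7.78: [H⁺]/K1 = 10^-1.85 = 0.014125, K2/[H⁺] = 10^-1.10 = 0.079433
α₁ = 1/(1 + 0.014125 + 0.079433) = 1/1.0936 = 0.9144; α₂ = α₁·K2/[H⁺] = 0.07264
α₁ + 2α₂ = 1.0597
DIC = CA / (α₁ + 2α₂) = 2.18 / 1.0597 = 2.06 mmol/kg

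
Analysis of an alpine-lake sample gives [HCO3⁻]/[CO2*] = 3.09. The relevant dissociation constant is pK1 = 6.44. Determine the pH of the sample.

From K1 = [H⁺][HCO3⁻]/[CO2*]:  pH = pK1 + log₁₀([HCO3⁻]/[CO2*])
log₁₀(3.09) = +0.490
pH = 6.44 + (+0.490) = 6.93

pH = 6.93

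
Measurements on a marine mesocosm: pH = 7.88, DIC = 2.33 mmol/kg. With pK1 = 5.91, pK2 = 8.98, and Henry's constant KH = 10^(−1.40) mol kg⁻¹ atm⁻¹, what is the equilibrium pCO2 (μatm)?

pCO2 = 575 μatm

α₀ = 1 / (1 + K1/[H⁺] + K1K2/[H⁺]²) = 1 / (1 + 10^+1.97 + 10^+0.87)
   = 1 / (1 + 93.325 + 7.4131) = 1/101.74 = 0.009829
[CO2*] = α₀ × DIC = 0.009829 × 2.33 = 0.02290 mmol/kg
pCO2 = [CO2*]/KH = 2.290×10^-5 / 3.981×10^-2 = 575 μatm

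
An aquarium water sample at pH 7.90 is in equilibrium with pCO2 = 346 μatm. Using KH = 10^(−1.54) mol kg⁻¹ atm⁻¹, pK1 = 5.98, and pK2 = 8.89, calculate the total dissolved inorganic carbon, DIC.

DIC = 0.925 mmol/kg

[CO2*] = KH · pCO2 = 10^(−1.54) × 346×10^-6 = 9.979×10^-6 mol/kg
α₀ = 1/(1 + K1/[H⁺] + K1K2/[H⁺]²) = 1/(1 + 10^+1.92 + 10^+0.93) = 0.01079
DIC = [CO2*]/α₀ = 9.979×10^-6 / 0.01079 = 0.925 mmol/kg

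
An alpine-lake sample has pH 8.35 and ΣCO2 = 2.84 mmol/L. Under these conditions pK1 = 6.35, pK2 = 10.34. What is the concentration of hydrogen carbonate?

α₁ = 1 / (1 + [H⁺]/K1 + K2/[H⁺]) = 1 / (1 + 10^-2.00 + 10^-1.99)
   = 1 / (1 + 0.010000 + 0.010233) = 1/1.0202 = 0.9802
[HCO3⁻] = α₁ × DIC = 0.9802 × 2.84 = 2.78 mmol/L

[HCO3⁻] = 2.78 mmol/L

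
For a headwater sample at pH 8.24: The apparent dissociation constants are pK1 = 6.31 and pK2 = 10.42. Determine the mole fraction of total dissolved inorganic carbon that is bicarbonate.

α₁ = 0.982

α₁ = 1 / (1 + [H⁺]/K1 + K2/[H⁺]) = 1 / (1 + 10^-1.93 + 10^-2.18)
   = 1 / (1 + 0.011749 + 0.0066069) = 1/1.0184 = 0.9820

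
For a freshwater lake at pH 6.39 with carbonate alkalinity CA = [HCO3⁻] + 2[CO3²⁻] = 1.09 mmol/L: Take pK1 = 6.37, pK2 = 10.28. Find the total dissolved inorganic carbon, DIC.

DIC = 2.13 mmol/L

CA = [HCO3⁻] + 2[CO3²⁻] = (α₁ + 2α₂)·DIC
At pH 6.39: [H⁺]/K1 = 10^-0.02 = 0.95499, K2/[H⁺] = 10^-3.89 = 0.00012882
α₁ = 1/(1 + 0.95499 + 0.00012882) = 1/1.9551 = 0.5115; α₂ = α₁·K2/[H⁺] = 6.589×10^-5
α₁ + 2α₂ = 0.5116
DIC = CA / (α₁ + 2α₂) = 1.09 / 0.5116 = 2.13 mmol/L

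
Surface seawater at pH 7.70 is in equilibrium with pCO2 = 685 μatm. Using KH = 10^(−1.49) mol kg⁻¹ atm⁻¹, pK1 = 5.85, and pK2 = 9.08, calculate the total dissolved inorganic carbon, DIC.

[CO2*] = KH · pCO2 = 10^(−1.49) × 685×10^-6 = 2.217×10^-5 mol/kg
α₀ = 1/(1 + K1/[H⁺] + K1K2/[H⁺]²) = 1/(1 + 10^+1.85 + 10^+0.47) = 0.01338
DIC = [CO2*]/α₀ = 2.217×10^-5 / 0.01338 = 1.66 mmol/kg

DIC = 1.66 mmol/kg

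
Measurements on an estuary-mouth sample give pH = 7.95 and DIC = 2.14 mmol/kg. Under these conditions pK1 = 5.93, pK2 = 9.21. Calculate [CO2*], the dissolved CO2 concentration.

α₀ = 1 / (1 + K1/[H⁺] + K1K2/[H⁺]²) = 1 / (1 + 10^+2.02 + 10^+0.76)
   = 1 / (1 + 104.71 + 5.7544) = 1/111.47 = 0.008971
[CO2*] = α₀ × DIC = 0.008971 × 2.14 = 0.0192 mmol/kg = 19.2 μmol/kg

[CO2*] = 19.2 μmol/kg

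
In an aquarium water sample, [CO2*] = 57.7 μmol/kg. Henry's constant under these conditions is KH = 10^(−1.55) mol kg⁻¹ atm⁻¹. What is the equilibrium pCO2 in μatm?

pCO2 = 2050 μatm

KH = 10^(−1.55) = 2.818×10^-2 mol kg⁻¹ atm⁻¹
pCO2 = [CO2*]/KH = 57.7×10^-6 / 2.818×10^-2 = 2.05×10^-3 atm = 2050 μatm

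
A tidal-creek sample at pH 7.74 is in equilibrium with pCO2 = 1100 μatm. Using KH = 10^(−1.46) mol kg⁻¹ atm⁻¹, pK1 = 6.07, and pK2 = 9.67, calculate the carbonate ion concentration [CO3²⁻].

[CO3²⁻] = 0.0210 mmol/kg

[CO2*] = KH · pCO2 = 10^(−1.46) × 1100×10^-6 = 3.814×10^-5 mol/kg
α₀ = 1/(1 + K1/[H⁺] + K1K2/[H⁺]²) = 1/(1 + 10^+1.67 + 10^-0.26) = 0.02069
DIC = [CO2*]/α₀ = 3.814×10^-5 / 0.02069 = 1.843 mmol/kg
[CO3²⁻] = α₂·DIC; α₂ = 0.01137, so [CO3²⁻] = 0.01137 × 1.843 = 0.0210 mmol/kg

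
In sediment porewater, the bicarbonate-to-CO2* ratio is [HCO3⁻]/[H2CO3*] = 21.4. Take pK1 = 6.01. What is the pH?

pH = 7.34

From K1 = [H⁺][HCO3⁻]/[H2CO3*]:  pH = pK1 + log₁₀([HCO3⁻]/[H2CO3*])
log₁₀(21.4) = +1.330
pH = 6.01 + (+1.330) = 7.34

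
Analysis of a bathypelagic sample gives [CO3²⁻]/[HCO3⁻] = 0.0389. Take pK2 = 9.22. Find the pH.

From K2 = [H⁺][CO3²⁻]/[HCO3⁻]:  pH = pK2 + log₁₀([CO3²⁻]/[HCO3⁻])
log₁₀(0.0389) = -1.410
pH = 9.22 + (-1.410) = 7.81

pH = 7.81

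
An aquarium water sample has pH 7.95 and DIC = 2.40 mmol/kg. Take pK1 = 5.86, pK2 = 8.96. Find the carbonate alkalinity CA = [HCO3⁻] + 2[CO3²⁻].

CA = 2.59 mmol/kg

CA = [HCO3⁻] + 2[CO3²⁻] = (α₁ + 2α₂)·DIC
At pH 7.95: [H⁺]/K1 = 10^-2.09 = 0.0081283, K2/[H⁺] = 10^-1.01 = 0.097724
α₁ = 1/(1 + 0.0081283 + 0.097724) = 1/1.1059 = 0.9043; α₂ = α₁·K2/[H⁺] = 0.08837
α₁ + 2α₂ = 1.0810
CA = 1.0810 × 2.40 = 2.59 mmol/kg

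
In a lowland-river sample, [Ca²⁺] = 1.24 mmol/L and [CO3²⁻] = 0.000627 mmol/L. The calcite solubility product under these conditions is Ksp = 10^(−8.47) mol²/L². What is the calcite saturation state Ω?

Ksp = 10^(−8.47) = 3.388×10^-9
Ω = [Ca²⁺][CO3²⁻]/Ksp = (1.24×10^-3)(0.000627×10^-3) / 3.388×10^-9 = 0.229

Ω = 0.229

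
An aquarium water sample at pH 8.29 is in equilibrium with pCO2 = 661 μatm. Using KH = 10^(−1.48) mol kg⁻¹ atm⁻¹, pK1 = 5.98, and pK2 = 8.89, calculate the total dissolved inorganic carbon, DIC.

[CO2*] = KH · pCO2 = 10^(−1.48) × 661×10^-6 = 2.189×10^-5 mol/kg
α₀ = 1/(1 + K1/[H⁺] + K1K2/[H⁺]²) = 1/(1 + 10^+2.31 + 10^+1.71) = 0.003899
DIC = [CO2*]/α₀ = 2.189×10^-5 / 0.003899 = 5.61 mmol/kg

DIC = 5.61 mmol/kg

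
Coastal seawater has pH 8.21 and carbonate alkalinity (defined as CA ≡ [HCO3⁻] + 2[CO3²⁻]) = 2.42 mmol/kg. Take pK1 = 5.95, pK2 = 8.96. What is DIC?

DIC = 2.11 mmol/kg

CA = [HCO3⁻] + 2[CO3²⁻] = (α₁ + 2α₂)·DIC
At pH 8.21: [H⁺]/K1 = 10^-2.26 = 0.0054954, K2/[H⁺] = 10^-0.75 = 0.17783
α₁ = 1/(1 + 0.0054954 + 0.17783) = 1/1.1833 = 0.8451; α₂ = α₁·K2/[H⁺] = 0.1503
α₁ + 2α₂ = 1.1456
DIC = CA / (α₁ + 2α₂) = 2.42 / 1.1456 = 2.11 mmol/kg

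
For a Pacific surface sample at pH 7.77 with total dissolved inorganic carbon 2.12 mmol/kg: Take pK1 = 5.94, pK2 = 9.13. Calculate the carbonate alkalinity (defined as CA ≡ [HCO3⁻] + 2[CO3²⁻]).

CA = [HCO3⁻] + 2[CO3²⁻] = (α₁ + 2α₂)·DIC
At pH 7.77: [H⁺]/K1 = 10^-1.83 = 0.014791, K2/[H⁺] = 10^-1.36 = 0.043652
α₁ = 1/(1 + 0.014791 + 0.043652) = 1/1.0584 = 0.9448; α₂ = α₁·K2/[H⁺] = 0.04124
α₁ + 2α₂ = 1.0273
CA = 1.0273 × 2.12 = 2.18 mmol/kg

CA = 2.18 mmol/kg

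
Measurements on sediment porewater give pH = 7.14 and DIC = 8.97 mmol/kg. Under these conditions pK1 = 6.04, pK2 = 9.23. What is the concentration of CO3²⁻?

α₂ = 1 / (1 + [H⁺]/K2 + [H⁺]²/(K1K2)) = 1 / (1 + 10^+2.09 + 10^+0.99)
   = 1 / (1 + 123.03 + 9.7724) = 1/133.80 = 0.007474
[CO3²⁻] = α₂ × DIC = 0.007474 × 8.97 = 0.0670 mmol/kg

[CO3²⁻] = 0.0670 mmol/kg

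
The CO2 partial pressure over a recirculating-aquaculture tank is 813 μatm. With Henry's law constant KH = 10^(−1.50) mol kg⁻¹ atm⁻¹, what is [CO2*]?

KH = 10^(−1.50) = 3.162×10^-2 mol kg⁻¹ atm⁻¹
[CO2*] = KH · pCO2 = 3.162×10^-2 × 813×10^-6 atm = 2.57×10^-5 mol/kg

[CO2*] = 25.7 μmol/kg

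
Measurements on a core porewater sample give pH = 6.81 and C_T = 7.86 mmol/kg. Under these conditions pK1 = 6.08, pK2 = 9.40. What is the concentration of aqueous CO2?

[CO2*] = 1.23 mmol/kg

α₀ = 1 / (1 + K1/[H⁺] + K1K2/[H⁺]²) = 1 / (1 + 10^+0.73 + 10^-1.86)
   = 1 / (1 + 5.3703 + 0.013804) = 1/6.3841 = 0.1566
[CO2*] = α₀ × DIC = 0.1566 × 7.86 = 1.23 mmol/kg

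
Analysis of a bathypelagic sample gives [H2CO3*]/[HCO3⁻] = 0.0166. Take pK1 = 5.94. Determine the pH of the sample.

pH = 7.72

From K1 = [H⁺][HCO3⁻]/[H2CO3*]:  pH = pK1 − log₁₀([H2CO3*]/[HCO3⁻])
log₁₀(0.0166) = -1.780
pH = 5.94 − (-1.780) = 7.72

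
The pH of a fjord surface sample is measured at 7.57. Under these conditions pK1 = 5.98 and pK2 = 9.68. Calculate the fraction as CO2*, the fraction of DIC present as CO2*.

α₀ = 0.0249

α₀ = 1 / (1 + K1/[H⁺] + K1K2/[H⁺]²) = 1 / (1 + 10^+1.59 + 10^-0.52)
   = 1 / (1 + 38.905 + 0.30200) = 1/40.207 = 0.02487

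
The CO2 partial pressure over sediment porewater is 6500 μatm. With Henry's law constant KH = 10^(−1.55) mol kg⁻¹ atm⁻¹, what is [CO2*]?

KH = 10^(−1.55) = 2.818×10^-2 mol kg⁻¹ atm⁻¹
[CO2*] = KH · pCO2 = 2.818×10^-2 × 6500×10^-6 atm = 1.83×10^-4 mol/kg

[CO2*] = 183 μmol/kg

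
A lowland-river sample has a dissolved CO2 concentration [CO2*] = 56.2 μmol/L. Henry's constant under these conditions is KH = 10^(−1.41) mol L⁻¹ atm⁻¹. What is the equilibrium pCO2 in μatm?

pCO2 = 1440 μatm

KH = 10^(−1.41) = 3.890×10^-2 mol L⁻¹ atm⁻¹
pCO2 = [CO2*]/KH = 56.2×10^-6 / 3.890×10^-2 = 1.44×10^-3 atm = 1440 μatm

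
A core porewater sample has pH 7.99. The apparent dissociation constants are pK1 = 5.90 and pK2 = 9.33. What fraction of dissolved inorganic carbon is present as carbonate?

α₂ = 0.0434

α₂ = 1 / (1 + [H⁺]/K2 + [H⁺]²/(K1K2)) = 1 / (1 + 10^+1.34 + 10^-0.75)
   = 1 / (1 + 21.878 + 0.17783) = 1/23.055 = 0.04337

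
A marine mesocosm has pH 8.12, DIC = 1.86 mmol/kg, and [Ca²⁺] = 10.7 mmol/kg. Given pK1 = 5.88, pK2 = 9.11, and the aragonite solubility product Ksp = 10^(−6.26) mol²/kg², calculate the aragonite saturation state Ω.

α₂ = 1 / (1 + [H⁺]/K2 + [H⁺]²/(K1K2)) = 1 / (1 + 10^+0.99 + 10^-1.25)
   = 1 / (1 + 9.7724 + 0.056234) = 1/10.829 = 0.09235
[CO3²⁻] = α₂ × DIC = 0.09235 × 1.86 = 0.1718 mmol/kg
Ksp = 10^(−6.26) = 5.495×10^-7
Ω = [Ca²⁺][CO3²⁻]/Ksp = (10.7×10^-3)(1.718×10^-4) / 5.495×10^-7 = 3.34

Ω = 3.34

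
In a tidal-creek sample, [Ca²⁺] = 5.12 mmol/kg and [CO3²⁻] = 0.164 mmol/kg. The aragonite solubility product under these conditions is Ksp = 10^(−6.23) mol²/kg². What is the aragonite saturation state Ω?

Ω = 1.43

Ksp = 10^(−6.23) = 5.888×10^-7
Ω = [Ca²⁺][CO3²⁻]/Ksp = (5.12×10^-3)(0.164×10^-3) / 5.888×10^-7 = 1.43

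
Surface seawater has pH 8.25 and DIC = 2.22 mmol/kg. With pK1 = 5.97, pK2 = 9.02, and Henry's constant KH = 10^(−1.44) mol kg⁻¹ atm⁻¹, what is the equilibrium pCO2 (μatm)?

pCO2 = 273 μatm

α₀ = 1 / (1 + K1/[H⁺] + K1K2/[H⁺]²) = 1 / (1 + 10^+2.28 + 10^+1.51)
   = 1 / (1 + 190.55 + 32.359) = 1/223.91 = 0.004466
[CO2*] = α₀ × DIC = 0.004466 × 2.22 = 0.009915 mmol/kg = 9.915 μmol/kg
pCO2 = [CO2*]/KH = 9.915×10^-6 / 3.631×10^-2 = 273 μatm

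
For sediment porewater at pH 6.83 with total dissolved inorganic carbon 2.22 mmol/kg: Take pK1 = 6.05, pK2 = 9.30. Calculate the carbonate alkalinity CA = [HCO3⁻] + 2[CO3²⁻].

CA = [HCO3⁻] + 2[CO3²⁻] = (α₁ + 2α₂)·DIC
At pH 6.83: [H⁺]/K1 = 10^-0.78 = 0.16596, K2/[H⁺] = 10^-2.47 = 0.0033884
α₁ = 1/(1 + 0.16596 + 0.0033884) = 1/1.1693 = 0.8552; α₂ = α₁·K2/[H⁺] = 0.002898
α₁ + 2α₂ = 0.8610
CA = 0.8610 × 2.22 = 1.91 mmol/kg

CA = 1.91 mmol/kg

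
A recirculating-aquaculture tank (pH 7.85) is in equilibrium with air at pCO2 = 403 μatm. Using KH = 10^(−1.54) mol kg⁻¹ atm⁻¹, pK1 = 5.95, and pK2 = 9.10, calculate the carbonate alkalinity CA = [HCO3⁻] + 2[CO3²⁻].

[CO2*] = KH · pCO2 = 10^(−1.54) × 403×10^-6 = 1.162×10^-5 mol/kg
α₀ = 1/(1 + K1/[H⁺] + K1K2/[H⁺]²) = 1/(1 + 10^+1.90 + 10^+0.65) = 0.01178
DIC = [CO2*]/α₀ = 1.162×10^-5 / 0.01178 = 0.9868 mmol/kg
CA = (α₁ + 2α₂)·DIC = (0.9356 + 2×0.05261) × 0.9868 = 1.03 mmol/kg

CA = 1.03 mmol/kg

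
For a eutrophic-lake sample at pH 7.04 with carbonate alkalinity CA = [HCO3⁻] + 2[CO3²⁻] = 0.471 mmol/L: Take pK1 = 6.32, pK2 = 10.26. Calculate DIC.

DIC = 0.560 mmol/L

CA = [HCO3⁻] + 2[CO3²⁻] = (α₁ + 2α₂)·DIC
At pH 7.04: [H⁺]/K1 = 10^-0.72 = 0.19055, K2/[H⁺] = 10^-3.22 = 0.00060256
α₁ = 1/(1 + 0.19055 + 0.00060256) = 1/1.1911 = 0.8395; α₂ = α₁·K2/[H⁺] = 0.0005059
α₁ + 2α₂ = 0.8405
DIC = CA / (α₁ + 2α₂) = 0.471 / 0.8405 = 0.560 mmol/L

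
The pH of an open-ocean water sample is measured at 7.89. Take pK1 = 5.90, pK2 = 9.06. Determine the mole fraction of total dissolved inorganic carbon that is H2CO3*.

α₀ = 1 / (1 + K1/[H⁺] + K1K2/[H⁺]²) = 1 / (1 + 10^+1.99 + 10^+0.82)
   = 1 / (1 + 97.724 + 6.6069) = 1/105.33 = 0.009494

α₀ = 0.00949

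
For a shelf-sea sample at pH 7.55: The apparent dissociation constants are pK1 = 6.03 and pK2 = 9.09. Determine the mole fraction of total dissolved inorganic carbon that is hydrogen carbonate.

α₁ = 1 / (1 + [H⁺]/K1 + K2/[H⁺]) = 1 / (1 + 10^-1.52 + 10^-1.54)
   = 1 / (1 + 0.030200 + 0.028840) = 1/1.0590 = 0.9443

α₁ = 0.944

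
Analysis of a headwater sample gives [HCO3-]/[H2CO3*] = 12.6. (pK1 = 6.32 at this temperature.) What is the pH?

From K1 = [H⁺][HCO3-]/[H2CO3*]:  pH = pK1 + log₁₀([HCO3-]/[H2CO3*])
log₁₀(12.6) = +1.100
pH = 6.32 + (+1.100) = 7.42

pH = 7.42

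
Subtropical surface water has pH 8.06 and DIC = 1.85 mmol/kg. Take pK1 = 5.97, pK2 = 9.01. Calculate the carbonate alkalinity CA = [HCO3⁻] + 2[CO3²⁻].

CA = 2.02 mmol/kg

CA = [HCO3⁻] + 2[CO3²⁻] = (α₁ + 2α₂)·DIC
At pH 8.06: [H⁺]/K1 = 10^-2.09 = 0.0081283, K2/[H⁺] = 10^-0.95 = 0.11220
α₁ = 1/(1 + 0.0081283 + 0.11220) = 1/1.1203 = 0.8926; α₂ = α₁·K2/[H⁺] = 0.1002
α₁ + 2α₂ = 1.0929
CA = 1.0929 × 1.85 = 2.02 mmol/kg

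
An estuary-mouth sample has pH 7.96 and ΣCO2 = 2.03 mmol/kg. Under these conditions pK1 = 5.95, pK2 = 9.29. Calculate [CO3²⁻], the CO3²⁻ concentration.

α₂ = 1 / (1 + [H⁺]/K2 + [H⁺]²/(K1K2)) = 1 / (1 + 10^+1.33 + 10^-0.68)
   = 1 / (1 + 21.380 + 0.20893) = 1/22.589 = 0.04427
[CO3²⁻] = α₂ × DIC = 0.04427 × 2.03 = 0.0899 mmol/kg

[CO3²⁻] = 0.0899 mmol/kg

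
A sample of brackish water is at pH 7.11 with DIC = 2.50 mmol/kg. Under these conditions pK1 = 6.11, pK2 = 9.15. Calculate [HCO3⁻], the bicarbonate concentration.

[HCO3⁻] = 2.25 mmol/kg

α₁ = 1 / (1 + [H⁺]/K1 + K2/[H⁺]) = 1 / (1 + 10^-1.00 + 10^-2.04)
   = 1 / (1 + 0.10000 + 0.0091201) = 1/1.1091 = 0.9016
[HCO3⁻] = α₁ × DIC = 0.9016 × 2.50 = 2.25 mmol/kg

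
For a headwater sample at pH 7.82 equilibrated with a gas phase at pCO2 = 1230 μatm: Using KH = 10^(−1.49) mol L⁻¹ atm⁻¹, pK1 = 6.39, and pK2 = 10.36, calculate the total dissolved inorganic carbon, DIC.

DIC = 1.11 mmol/L

[CO2*] = KH · pCO2 = 10^(−1.49) × 1230×10^-6 = 3.980×10^-5 mol/L
α₀ = 1/(1 + K1/[H⁺] + K1K2/[H⁺]²) = 1/(1 + 10^+1.43 + 10^-1.11) = 0.03572
DIC = [CO2*]/α₀ = 3.980×10^-5 / 0.03572 = 1.11 mmol/L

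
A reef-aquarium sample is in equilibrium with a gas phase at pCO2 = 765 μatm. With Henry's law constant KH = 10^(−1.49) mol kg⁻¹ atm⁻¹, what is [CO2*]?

KH = 10^(−1.49) = 3.236×10^-2 mol kg⁻¹ atm⁻¹
[CO2*] = KH · pCO2 = 3.236×10^-2 × 765×10^-6 atm = 2.48×10^-5 mol/kg

[CO2*] = 24.8 μmol/kg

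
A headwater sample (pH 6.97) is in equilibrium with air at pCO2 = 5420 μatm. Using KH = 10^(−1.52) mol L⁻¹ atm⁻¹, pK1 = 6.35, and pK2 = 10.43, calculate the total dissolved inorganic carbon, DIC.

[CO2*] = KH · pCO2 = 10^(−1.52) × 5420×10^-6 = 1.637×10^-4 mol/L
α₀ = 1/(1 + K1/[H⁺] + K1K2/[H⁺]²) = 1/(1 + 10^+0.62 + 10^-2.84) = 0.1934
DIC = [CO2*]/α₀ = 1.637×10^-4 / 0.1934 = 0.846 mmol/L

DIC = 0.846 mmol/L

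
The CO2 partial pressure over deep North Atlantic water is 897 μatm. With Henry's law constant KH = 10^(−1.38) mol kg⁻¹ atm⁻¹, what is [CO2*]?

KH = 10^(−1.38) = 4.169×10^-2 mol kg⁻¹ atm⁻¹
[CO2*] = KH · pCO2 = 4.169×10^-2 × 897×10^-6 atm = 3.74×10^-5 mol/kg

[CO2*] = 37.4 μmol/kg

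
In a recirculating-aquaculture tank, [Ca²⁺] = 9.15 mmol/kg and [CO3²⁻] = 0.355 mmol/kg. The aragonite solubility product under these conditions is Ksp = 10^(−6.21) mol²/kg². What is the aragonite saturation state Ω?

Ω = 5.27

Ksp = 10^(−6.21) = 6.166×10^-7
Ω = [Ca²⁺][CO3²⁻]/Ksp = (9.15×10^-3)(0.355×10^-3) / 6.166×10^-7 = 5.27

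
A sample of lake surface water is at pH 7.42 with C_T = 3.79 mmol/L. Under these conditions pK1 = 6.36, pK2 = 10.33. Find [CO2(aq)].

α₀ = 1 / (1 + K1/[H⁺] + K1K2/[H⁺]²) = 1 / (1 + 10^+1.06 + 10^-1.85)
   = 1 / (1 + 11.482 + 0.014125) = 1/12.496 = 0.08003
[CO2*] = α₀ × DIC = 0.08003 × 3.79 = 0.303 mmol/L

[CO2*] = 0.303 mmol/L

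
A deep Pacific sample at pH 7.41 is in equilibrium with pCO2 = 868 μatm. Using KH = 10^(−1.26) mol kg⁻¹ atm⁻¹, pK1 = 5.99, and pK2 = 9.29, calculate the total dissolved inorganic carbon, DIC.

DIC = 1.32 mmol/kg

[CO2*] = KH · pCO2 = 10^(−1.26) × 868×10^-6 = 4.770×10^-5 mol/kg
α₀ = 1/(1 + K1/[H⁺] + K1K2/[H⁺]²) = 1/(1 + 10^+1.42 + 10^-0.46) = 0.03617
DIC = [CO2*]/α₀ = 4.770×10^-5 / 0.03617 = 1.32 mmol/kg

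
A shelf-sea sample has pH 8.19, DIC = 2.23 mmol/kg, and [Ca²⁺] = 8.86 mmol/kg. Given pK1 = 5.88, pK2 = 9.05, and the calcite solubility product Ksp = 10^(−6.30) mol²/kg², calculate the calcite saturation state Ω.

α₂ = 1 / (1 + [H⁺]/K2 + [H⁺]²/(K1K2)) = 1 / (1 + 10^+0.86 + 10^-1.45)
   = 1 / (1 + 7.2444 + 0.035481) = 1/8.2798 = 0.1208
[CO3²⁻] = α₂ × DIC = 0.1208 × 2.23 = 0.2693 mmol/kg
Ksp = 10^(−6.30) = 5.012×10^-7
Ω = [Ca²⁺][CO3²⁻]/Ksp = (8.86×10^-3)(2.693×10^-4) / 5.012×10^-7 = 4.76

Ω = 4.76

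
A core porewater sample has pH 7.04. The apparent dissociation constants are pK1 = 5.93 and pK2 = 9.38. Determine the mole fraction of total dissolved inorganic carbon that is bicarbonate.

α₁ = 1 / (1 + [H⁺]/K1 + K2/[H⁺]) = 1 / (1 + 10^-1.11 + 10^-2.34)
   = 1 / (1 + 0.077625 + 0.0045709) = 1/1.0822 = 0.9240

α₁ = 0.924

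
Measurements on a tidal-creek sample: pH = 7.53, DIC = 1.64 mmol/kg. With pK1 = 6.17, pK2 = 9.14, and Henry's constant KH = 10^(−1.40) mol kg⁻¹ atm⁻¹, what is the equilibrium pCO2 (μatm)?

α₀ = 1 / (1 + K1/[H⁺] + K1K2/[H⁺]²) = 1 / (1 + 10^+1.36 + 10^-0.25)
   = 1 / (1 + 22.909 + 0.56234) = 1/24.471 = 0.04086
[CO2*] = α₀ × DIC = 0.04086 × 1.64 = 0.06702 mmol/kg
pCO2 = [CO2*]/KH = 6.702×10^-5 / 3.981×10^-2 = 1680 μatm

pCO2 = 1680 μatm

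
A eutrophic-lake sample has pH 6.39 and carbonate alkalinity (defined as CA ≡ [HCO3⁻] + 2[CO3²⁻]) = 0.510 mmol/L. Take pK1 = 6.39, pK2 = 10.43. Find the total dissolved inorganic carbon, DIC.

DIC = 1.02 mmol/L

CA = [HCO3⁻] + 2[CO3²⁻] = (α₁ + 2α₂)·DIC
At pH 6.39: [H⁺]/K1 = 10^0.00 = 1.0000, K2/[H⁺] = 10^-4.04 = 9.1201×10^-5
α₁ = 1/(1 + 1.0000 + 9.1201×10^-5) = 1/2.0001 = 0.5000; α₂ = α₁·K2/[H⁺] = 4.560×10^-5
α₁ + 2α₂ = 0.5001
DIC = CA / (α₁ + 2α₂) = 0.510 / 0.5001 = 1.02 mmol/L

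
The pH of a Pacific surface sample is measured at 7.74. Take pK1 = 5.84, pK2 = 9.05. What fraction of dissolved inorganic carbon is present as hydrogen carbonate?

α₁ = 1 / (1 + [H⁺]/K1 + K2/[H⁺]) = 1 / (1 + 10^-1.90 + 10^-1.31)
   = 1 / (1 + 0.012589 + 0.048978) = 1/1.0616 = 0.9420

α₁ = 0.942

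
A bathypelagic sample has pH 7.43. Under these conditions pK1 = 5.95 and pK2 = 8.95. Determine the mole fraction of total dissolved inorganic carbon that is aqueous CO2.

α₀ = 0.0311

α₀ = 1 / (1 + K1/[H⁺] + K1K2/[H⁺]²) = 1 / (1 + 10^+1.48 + 10^-0.04)
   = 1 / (1 + 30.200 + 0.91201) = 1/32.112 = 0.03114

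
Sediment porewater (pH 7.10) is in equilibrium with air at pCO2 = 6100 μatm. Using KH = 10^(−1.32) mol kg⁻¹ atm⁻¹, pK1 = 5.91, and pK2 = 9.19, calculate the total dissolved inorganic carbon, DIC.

[CO2*] = KH · pCO2 = 10^(−1.32) × 6100×10^-6 = 2.920×10^-4 mol/kg
α₀ = 1/(1 + K1/[H⁺] + K1K2/[H⁺]²) = 1/(1 + 10^+1.19 + 10^-0.90) = 0.06019
DIC = [CO2*]/α₀ = 2.920×10^-4 / 0.06019 = 4.85 mmol/kg

DIC = 4.85 mmol/kg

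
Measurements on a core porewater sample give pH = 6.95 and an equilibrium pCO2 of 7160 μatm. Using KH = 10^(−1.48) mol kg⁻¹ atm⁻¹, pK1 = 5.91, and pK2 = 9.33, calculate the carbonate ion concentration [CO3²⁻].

[CO3²⁻] = 10.8 μmol/kg

[CO2*] = KH · pCO2 = 10^(−1.48) × 7160×10^-6 = 2.371×10^-4 mol/kg
α₀ = 1/(1 + K1/[H⁺] + K1K2/[H⁺]²) = 1/(1 + 10^+1.04 + 10^-1.34) = 0.08326
DIC = [CO2*]/α₀ = 2.371×10^-4 / 0.08326 = 2.848 mmol/kg
[CO3²⁻] = α₂·DIC; α₂ = 0.003806, so [CO3²⁻] = 0.003806 × 2.848 = 0.0108 mmol/kg = 10.8 μmol/kg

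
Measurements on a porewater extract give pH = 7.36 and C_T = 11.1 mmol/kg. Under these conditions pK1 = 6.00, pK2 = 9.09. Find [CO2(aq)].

α₀ = 1 / (1 + K1/[H⁺] + K1K2/[H⁺]²) = 1 / (1 + 10^+1.36 + 10^-0.37)
   = 1 / (1 + 22.909 + 0.42658) = 1/24.335 = 0.04109
[CO2*] = α₀ × DIC = 0.04109 × 11.1 = 0.456 mmol/kg

[CO2*] = 0.456 mmol/kg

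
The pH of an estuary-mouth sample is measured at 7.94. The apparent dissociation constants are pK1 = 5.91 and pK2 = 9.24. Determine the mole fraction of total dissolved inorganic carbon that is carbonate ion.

α₂ = 0.0473

α₂ = 1 / (1 + [H⁺]/K2 + [H⁺]²/(K1K2)) = 1 / (1 + 10^+1.30 + 10^-0.73)
   = 1 / (1 + 19.953 + 0.18621) = 1/21.139 = 0.04731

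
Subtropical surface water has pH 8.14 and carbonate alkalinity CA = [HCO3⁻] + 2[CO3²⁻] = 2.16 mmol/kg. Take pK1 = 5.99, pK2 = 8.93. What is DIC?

DIC = 1.91 mmol/kg

CA = [HCO3⁻] + 2[CO3²⁻] = (α₁ + 2α₂)·DIC
At pH 8.14: [H⁺]/K1 = 10^-2.15 = 0.0070795, K2/[H⁺] = 10^-0.79 = 0.16218
α₁ = 1/(1 + 0.0070795 + 0.16218) = 1/1.1693 = 0.8552; α₂ = α₁·K2/[H⁺] = 0.1387
α₁ + 2α₂ = 1.1326
DIC = CA / (α₁ + 2α₂) = 2.16 / 1.1326 = 1.91 mmol/kg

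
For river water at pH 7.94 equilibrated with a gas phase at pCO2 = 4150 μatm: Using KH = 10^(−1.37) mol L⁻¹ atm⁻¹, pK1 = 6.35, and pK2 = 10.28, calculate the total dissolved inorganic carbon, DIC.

DIC = 7.10 mmol/L

[CO2*] = KH · pCO2 = 10^(−1.37) × 4150×10^-6 = 1.770×10^-4 mol/L
α₀ = 1/(1 + K1/[H⁺] + K1K2/[H⁺]²) = 1/(1 + 10^+1.59 + 10^-0.75) = 0.02495
DIC = [CO2*]/α₀ = 1.770×10^-4 / 0.02495 = 7.10 mmol/L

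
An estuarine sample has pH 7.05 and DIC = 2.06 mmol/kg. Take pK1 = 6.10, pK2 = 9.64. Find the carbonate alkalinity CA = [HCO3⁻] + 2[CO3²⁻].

CA = [HCO3⁻] + 2[CO3²⁻] = (α₁ + 2α₂)·DIC
At pH 7.05: [H⁺]/K1 = 10^-0.95 = 0.11220, K2/[H⁺] = 10^-2.59 = 0.0025704
α₁ = 1/(1 + 0.11220 + 0.0025704) = 1/1.1148 = 0.8970; α₂ = α₁·K2/[H⁺] = 0.002306
α₁ + 2α₂ = 0.9017
CA = 0.9017 × 2.06 = 1.86 mmol/kg

CA = 1.86 mmol/kg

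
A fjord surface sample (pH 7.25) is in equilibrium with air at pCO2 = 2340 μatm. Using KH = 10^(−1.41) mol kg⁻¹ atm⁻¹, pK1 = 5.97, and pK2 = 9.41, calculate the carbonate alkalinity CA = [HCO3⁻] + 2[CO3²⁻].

[CO2*] = KH · pCO2 = 10^(−1.41) × 2340×10^-6 = 9.104×10^-5 mol/kg
α₀ = 1/(1 + K1/[H⁺] + K1K2/[H⁺]²) = 1/(1 + 10^+1.28 + 10^-0.88) = 0.04954
DIC = [CO2*]/α₀ = 9.104×10^-5 / 0.04954 = 1.838 mmol/kg
CA = (α₁ + 2α₂)·DIC = (0.9439 + 2×0.006530) × 1.838 = 1.76 mmol/kg

CA = 1.76 mmol/kg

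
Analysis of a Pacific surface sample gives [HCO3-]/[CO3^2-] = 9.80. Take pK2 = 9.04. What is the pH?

From K2 = [H⁺][CO3^2-]/[HCO3-]:  pH = pK2 − log₁₀([HCO3-]/[CO3^2-])
log₁₀(9.80) = +0.991
pH = 9.04 − (+0.991) = 8.05

pH = 8.05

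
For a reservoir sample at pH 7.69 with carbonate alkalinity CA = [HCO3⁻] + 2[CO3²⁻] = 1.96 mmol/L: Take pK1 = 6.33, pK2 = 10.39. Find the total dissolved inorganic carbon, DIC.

DIC = 2.04 mmol/L

CA = [HCO3⁻] + 2[CO3²⁻] = (α₁ + 2α₂)·DIC
At pH 7.69: [H⁺]/K1 = 10^-1.36 = 0.043652, K2/[H⁺] = 10^-2.70 = 0.0019953
α₁ = 1/(1 + 0.043652 + 0.0019953) = 1/1.0456 = 0.9563; α₂ = α₁·K2/[H⁺] = 0.001908
α₁ + 2α₂ = 0.9602
DIC = CA / (α₁ + 2α₂) = 1.96 / 0.9602 = 2.04 mmol/L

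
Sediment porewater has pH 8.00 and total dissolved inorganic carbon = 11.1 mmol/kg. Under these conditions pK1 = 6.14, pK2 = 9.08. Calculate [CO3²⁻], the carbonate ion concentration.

[CO3²⁻] = 0.842 mmol/kg

α₂ = 1 / (1 + [H⁺]/K2 + [H⁺]²/(K1K2)) = 1 / (1 + 10^+1.08 + 10^-0.78)
   = 1 / (1 + 12.023 + 0.16596) = 1/13.189 = 0.07582
[CO3²⁻] = α₂ × DIC = 0.07582 × 11.1 = 0.842 mmol/kg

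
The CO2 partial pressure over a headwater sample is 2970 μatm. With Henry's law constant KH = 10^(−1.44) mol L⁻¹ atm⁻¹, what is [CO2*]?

KH = 10^(−1.44) = 3.631×10^-2 mol L⁻¹ atm⁻¹
[CO2*] = KH · pCO2 = 3.631×10^-2 × 2970×10^-6 atm = 1.08×10^-4 mol/L

[CO2*] = 108 μmol/L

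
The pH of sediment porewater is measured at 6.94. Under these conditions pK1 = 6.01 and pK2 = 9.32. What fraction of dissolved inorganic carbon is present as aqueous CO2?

α₀ = 1 / (1 + K1/[H⁺] + K1K2/[H⁺]²) = 1 / (1 + 10^+0.93 + 10^-1.45)
   = 1 / (1 + 8.5114 + 0.035481) = 1/9.5469 = 0.1047

α₀ = 0.105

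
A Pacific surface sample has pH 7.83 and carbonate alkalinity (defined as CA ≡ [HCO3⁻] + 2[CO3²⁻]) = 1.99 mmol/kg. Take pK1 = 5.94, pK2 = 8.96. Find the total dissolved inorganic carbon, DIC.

DIC = 1.88 mmol/kg

CA = [HCO3⁻] + 2[CO3²⁻] = (α₁ + 2α₂)·DIC
At pH 7.83: [H⁺]/K1 = 10^-1.89 = 0.012882, K2/[H⁺] = 10^-1.13 = 0.074131
α₁ = 1/(1 + 0.012882 + 0.074131) = 1/1.0870 = 0.9200; α₂ = α₁·K2/[H⁺] = 0.06820
α₁ + 2α₂ = 1.0563
DIC = CA / (α₁ + 2α₂) = 1.99 / 1.0563 = 1.88 mmol/kg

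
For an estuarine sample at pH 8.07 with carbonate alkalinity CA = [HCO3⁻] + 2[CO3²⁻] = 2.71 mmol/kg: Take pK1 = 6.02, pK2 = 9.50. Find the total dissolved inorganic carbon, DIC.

CA = [HCO3⁻] + 2[CO3²⁻] = (α₁ + 2α₂)·DIC
At pH 8.07: [H⁺]/K1 = 10^-2.05 = 0.0089125, K2/[H⁺] = 10^-1.43 = 0.037154
α₁ = 1/(1 + 0.0089125 + 0.037154) = 1/1.0461 = 0.9560; α₂ = α₁·K2/[H⁺] = 0.03552
α₁ + 2α₂ = 1.0270
DIC = CA / (α₁ + 2α₂) = 2.71 / 1.0270 = 2.64 mmol/kg

DIC = 2.64 mmol/kg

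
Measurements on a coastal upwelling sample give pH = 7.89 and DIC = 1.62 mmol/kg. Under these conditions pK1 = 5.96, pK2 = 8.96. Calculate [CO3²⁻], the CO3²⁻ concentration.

α₂ = 1 / (1 + [H⁺]/K2 + [H⁺]²/(K1K2)) = 1 / (1 + 10^+1.07 + 10^-0.86)
   = 1 / (1 + 11.749 + 0.13804) = 1/12.887 = 0.07760
[CO3²⁻] = α₂ × DIC = 0.07760 × 1.62 = 0.126 mmol/kg

[CO3²⁻] = 0.126 mmol/kg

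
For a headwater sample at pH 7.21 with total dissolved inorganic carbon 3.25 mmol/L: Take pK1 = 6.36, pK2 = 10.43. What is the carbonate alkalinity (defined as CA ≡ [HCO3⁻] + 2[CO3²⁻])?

CA = 2.85 mmol/L

CA = [HCO3⁻] + 2[CO3²⁻] = (α₁ + 2α₂)·DIC
At pH 7.21: [H⁺]/K1 = 10^-0.85 = 0.14125, K2/[H⁺] = 10^-3.22 = 0.00060256
α₁ = 1/(1 + 0.14125 + 0.00060256) = 1/1.1419 = 0.8758; α₂ = α₁·K2/[H⁺] = 0.0005277
α₁ + 2α₂ = 0.8768
CA = 0.8768 × 3.25 = 2.85 mmol/L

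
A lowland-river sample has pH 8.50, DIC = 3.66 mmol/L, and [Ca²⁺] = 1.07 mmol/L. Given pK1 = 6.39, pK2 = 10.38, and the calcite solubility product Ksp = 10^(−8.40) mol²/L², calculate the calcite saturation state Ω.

Ω = 12.7

α₂ = 1 / (1 + [H⁺]/K2 + [H⁺]²/(K1K2)) = 1 / (1 + 10^+1.88 + 10^-0.23)
   = 1 / (1 + 75.858 + 0.58884) = 1/77.447 = 0.01291
[CO3²⁻] = α₂ × DIC = 0.01291 × 3.66 = 0.04726 mmol/L
Ksp = 10^(−8.40) = 3.981×10^-9
Ω = [Ca²⁺][CO3²⁻]/Ksp = (1.07×10^-3)(4.726×10^-5) / 3.981×10^-9 = 12.7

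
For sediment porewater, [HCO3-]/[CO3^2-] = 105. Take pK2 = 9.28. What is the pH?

From K2 = [H⁺][CO3^2-]/[HCO3-]:  pH = pK2 − log₁₀([HCO3-]/[CO3^2-])
log₁₀(105) = +2.021
pH = 9.28 − (+2.021) = 7.26

pH = 7.26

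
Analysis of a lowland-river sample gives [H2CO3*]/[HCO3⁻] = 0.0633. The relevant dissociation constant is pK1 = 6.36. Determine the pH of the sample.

From K1 = [H⁺][HCO3⁻]/[H2CO3*]:  pH = pK1 − log₁₀([H2CO3*]/[HCO3⁻])
log₁₀(0.0633) = -1.199
pH = 6.36 − (-1.199) = 7.56

pH = 7.56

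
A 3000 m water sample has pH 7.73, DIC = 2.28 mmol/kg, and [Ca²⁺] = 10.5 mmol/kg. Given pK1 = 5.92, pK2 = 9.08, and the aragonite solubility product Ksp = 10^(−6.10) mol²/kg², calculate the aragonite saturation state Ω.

Ω = 1.27

α₂ = 1 / (1 + [H⁺]/K2 + [H⁺]²/(K1K2)) = 1 / (1 + 10^+1.35 + 10^-0.46)
   = 1 / (1 + 22.387 + 0.34674) = 1/23.734 = 0.04213
[CO3²⁻] = α₂ × DIC = 0.04213 × 2.28 = 0.09606 mmol/kg
Ksp = 10^(−6.10) = 7.943×10^-7
Ω = [Ca²⁺][CO3²⁻]/Ksp = (10.5×10^-3)(9.606×10^-5) / 7.943×10^-7 = 1.27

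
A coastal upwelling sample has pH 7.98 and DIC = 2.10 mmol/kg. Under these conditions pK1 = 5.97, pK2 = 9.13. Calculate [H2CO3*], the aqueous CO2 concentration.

α₀ = 1 / (1 + K1/[H⁺] + K1K2/[H⁺]²) = 1 / (1 + 10^+2.01 + 10^+0.86)
   = 1 / (1 + 102.33 + 7.2444) = 1/110.57 = 0.009044
[CO2*] = α₀ × DIC = 0.009044 × 2.10 = 0.0190 mmol/kg = 19.0 μmol/kg

[CO2*] = 19.0 μmol/kg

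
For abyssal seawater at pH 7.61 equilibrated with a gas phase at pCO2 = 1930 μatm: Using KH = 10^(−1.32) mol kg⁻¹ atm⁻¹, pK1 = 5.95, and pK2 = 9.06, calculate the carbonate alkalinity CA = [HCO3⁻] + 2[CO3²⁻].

[CO2*] = KH · pCO2 = 10^(−1.32) × 1930×10^-6 = 9.238×10^-5 mol/kg
α₀ = 1/(1 + K1/[H⁺] + K1K2/[H⁺]²) = 1/(1 + 10^+1.66 + 10^+0.21) = 0.02069
DIC = [CO2*]/α₀ = 9.238×10^-5 / 0.02069 = 4.465 mmol/kg
CA = (α₁ + 2α₂)·DIC = (0.9458 + 2×0.03356) × 4.465 = 4.52 mmol/kg

CA = 4.52 mmol/kg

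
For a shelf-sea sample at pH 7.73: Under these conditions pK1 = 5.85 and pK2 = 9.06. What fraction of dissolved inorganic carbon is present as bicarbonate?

α₁ = 0.943

α₁ = 1 / (1 + [H⁺]/K1 + K2/[H⁺]) = 1 / (1 + 10^-1.88 + 10^-1.33)
   = 1 / (1 + 0.013183 + 0.046774) = 1/1.0600 = 0.9434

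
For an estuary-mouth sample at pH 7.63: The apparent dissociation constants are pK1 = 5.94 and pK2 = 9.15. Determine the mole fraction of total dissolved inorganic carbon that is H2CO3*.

α₀ = 1 / (1 + K1/[H⁺] + K1K2/[H⁺]²) = 1 / (1 + 10^+1.69 + 10^+0.17)
   = 1 / (1 + 48.978 + 1.4791) = 1/51.457 = 0.01943

α₀ = 0.0194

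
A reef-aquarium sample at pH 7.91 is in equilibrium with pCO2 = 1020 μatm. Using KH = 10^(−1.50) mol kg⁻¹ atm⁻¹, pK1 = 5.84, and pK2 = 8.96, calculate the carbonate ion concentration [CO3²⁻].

[CO2*] = KH · pCO2 = 10^(−1.50) × 1020×10^-6 = 3.226×10^-5 mol/kg
α₀ = 1/(1 + K1/[H⁺] + K1K2/[H⁺]²) = 1/(1 + 10^+2.07 + 10^+1.02) = 0.007754
DIC = [CO2*]/α₀ = 3.226×10^-5 / 0.007754 = 4.160 mmol/kg
[CO3²⁻] = α₂·DIC; α₂ = 0.08120, so [CO3²⁻] = 0.08120 × 4.160 = 0.338 mmol/kg

[CO3²⁻] = 0.338 mmol/kg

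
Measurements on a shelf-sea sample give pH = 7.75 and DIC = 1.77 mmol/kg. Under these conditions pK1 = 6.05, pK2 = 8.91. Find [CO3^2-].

[CO3²⁻] = 0.112 mmol/kg

α₂ = 1 / (1 + [H⁺]/K2 + [H⁺]²/(K1K2)) = 1 / (1 + 10^+1.16 + 10^-0.54)
   = 1 / (1 + 14.454 + 0.28840) = 1/15.743 = 0.06352
[CO3²⁻] = α₂ × DIC = 0.06352 × 1.77 = 0.112 mmol/kg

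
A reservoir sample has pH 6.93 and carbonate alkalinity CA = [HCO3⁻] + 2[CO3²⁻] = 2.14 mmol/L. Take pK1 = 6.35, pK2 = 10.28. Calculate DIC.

CA = [HCO3⁻] + 2[CO3²⁻] = (α₁ + 2α₂)·DIC
At pH 6.93: [H⁺]/K1 = 10^-0.58 = 0.26303, K2/[H⁺] = 10^-3.35 = 0.00044668
α₁ = 1/(1 + 0.26303 + 0.00044668) = 1/1.2635 = 0.7915; α₂ = α₁·K2/[H⁺] = 0.0003535
α₁ + 2α₂ = 0.7922
DIC = CA / (α₁ + 2α₂) = 2.14 / 0.7922 = 2.70 mmol/L

DIC = 2.70 mmol/L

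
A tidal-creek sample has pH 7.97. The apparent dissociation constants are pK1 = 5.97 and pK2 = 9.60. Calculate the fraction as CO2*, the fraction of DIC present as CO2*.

α₀ = 0.00968

α₀ = 1 / (1 + K1/[H⁺] + K1K2/[H⁺]²) = 1 / (1 + 10^+2.00 + 10^+0.37)
   = 1 / (1 + 100.00 + 2.3442) = 1/103.34 = 0.009676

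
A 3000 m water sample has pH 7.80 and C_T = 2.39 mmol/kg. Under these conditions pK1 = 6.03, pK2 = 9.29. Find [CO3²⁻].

[CO3²⁻] = 0.0737 mmol/kg

α₂ = 1 / (1 + [H⁺]/K2 + [H⁺]²/(K1K2)) = 1 / (1 + 10^+1.49 + 10^-0.28)
   = 1 / (1 + 30.903 + 0.52481) = 1/32.428 = 0.03084
[CO3²⁻] = α₂ × DIC = 0.03084 × 2.39 = 0.0737 mmol/kg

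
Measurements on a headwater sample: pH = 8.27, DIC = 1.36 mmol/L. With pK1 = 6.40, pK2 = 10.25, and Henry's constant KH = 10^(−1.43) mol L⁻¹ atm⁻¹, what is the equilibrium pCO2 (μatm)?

pCO2 = 482 μatm

α₀ = 1 / (1 + K1/[H⁺] + K1K2/[H⁺]²) = 1 / (1 + 10^+1.87 + 10^-0.11)
   = 1 / (1 + 74.131 + 0.77625) = 1/75.907 = 0.01317
[CO2*] = α₀ × DIC = 0.01317 × 1.36 = 0.01792 mmol/L = 17.92 μmol/L
pCO2 = [CO2*]/KH = 1.792×10^-5 / 3.715×10^-2 = 482 μatm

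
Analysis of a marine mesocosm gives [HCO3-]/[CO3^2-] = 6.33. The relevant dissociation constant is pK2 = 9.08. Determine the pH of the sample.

From K2 = [H⁺][CO3^2-]/[HCO3-]:  pH = pK2 − log₁₀([HCO3-]/[CO3^2-])
log₁₀(6.33) = +0.801
pH = 9.08 − (+0.801) = 8.28

pH = 8.28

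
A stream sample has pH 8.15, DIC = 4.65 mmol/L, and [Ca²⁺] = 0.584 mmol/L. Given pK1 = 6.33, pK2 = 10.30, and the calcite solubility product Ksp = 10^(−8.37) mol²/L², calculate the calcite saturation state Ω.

Ω = 4.41

α₂ = 1 / (1 + [H⁺]/K2 + [H⁺]²/(K1K2)) = 1 / (1 + 10^+2.15 + 10^+0.33)
   = 1 / (1 + 141.25 + 2.1380) = 1/144.39 = 0.006926
[CO3²⁻] = α₂ × DIC = 0.006926 × 4.65 = 0.03220 mmol/L
Ksp = 10^(−8.37) = 4.266×10^-9
Ω = [Ca²⁺][CO3²⁻]/Ksp = (0.584×10^-3)(3.220×10^-5) / 4.266×10^-9 = 4.41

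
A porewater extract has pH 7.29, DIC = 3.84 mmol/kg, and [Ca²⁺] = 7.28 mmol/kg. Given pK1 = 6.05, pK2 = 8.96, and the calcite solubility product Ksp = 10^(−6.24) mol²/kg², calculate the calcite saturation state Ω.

Ω = 0.963

α₂ = 1 / (1 + [H⁺]/K2 + [H⁺]²/(K1K2)) = 1 / (1 + 10^+1.67 + 10^+0.43)
   = 1 / (1 + 46.774 + 2.6915) = 1/50.465 = 0.01982
[CO3²⁻] = α₂ × DIC = 0.01982 × 3.84 = 0.07609 mmol/kg
Ksp = 10^(−6.24) = 5.754×10^-7
Ω = [Ca²⁺][CO3²⁻]/Ksp = (7.28×10^-3)(7.609×10^-5) / 5.754×10^-7 = 0.963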